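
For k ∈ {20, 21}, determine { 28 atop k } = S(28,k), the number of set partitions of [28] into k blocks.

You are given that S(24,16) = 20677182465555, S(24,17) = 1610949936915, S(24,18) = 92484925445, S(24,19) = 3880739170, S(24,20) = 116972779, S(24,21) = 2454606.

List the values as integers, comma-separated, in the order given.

i=25: T(25,17)=20677182465555+17·1610949936915=48063331393110 | T(25,18)=1610949936915+18·92484925445=3275678594925 | T(25,19)=92484925445+19·3880739170=166218969675 | T(25,20)=3880739170+20·116972779=6220194750 | T(25,21)=116972779+21·2454606=168519505
i=26: T(26,18)=48063331393110+18·3275678594925=107025546101760 | T(26,19)=3275678594925+19·166218969675=6433839018750 | T(26,20)=166218969675+20·6220194750=290622864675 | T(26,21)=6220194750+21·168519505=9759104355
i=27: T(27,19)=107025546101760+19·6433839018750=229268487458010 | T(27,20)=6433839018750+20·290622864675=12246296312250 | T(27,21)=290622864675+21·9759104355=495564056130
i=28: T(28,20)=229268487458010+20·12246296312250=474194413703010 | T(28,21)=12246296312250+21·495564056130=22653141490980
Read S(28,20) = 474194413703010, S(28,21) = 22653141490980.

474194413703010, 22653141490980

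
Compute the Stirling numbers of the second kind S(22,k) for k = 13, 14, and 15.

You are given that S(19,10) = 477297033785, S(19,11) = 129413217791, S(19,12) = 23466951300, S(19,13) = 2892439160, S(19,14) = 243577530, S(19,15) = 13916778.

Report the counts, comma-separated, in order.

row 20: T[20][11]=11·129413217791+477297033785=1900842429486  T[20][12]=12·23466951300+129413217791=411016633391  T[20][13]=13·2892439160+23466951300=61068660380  T[20][14]=14·243577530+2892439160=6302524580  T[20][15]=15·13916778+243577530=452329200
row 21: T[21][12]=12·411016633391+1900842429486=6833042030178  T[21][13]=13·61068660380+411016633391=1204909218331  T[21][14]=14·6302524580+61068660380=149304004500  T[21][15]=15·452329200+6302524580=13087462580
row 22: T[22][13]=13·1204909218331+6833042030178=22496861868481  T[22][14]=14·149304004500+1204909218331=3295165281331  T[22][15]=15·13087462580+149304004500=345615943200
Read S(22,13) = 22496861868481, S(22,14) = 3295165281331, S(22,15) = 345615943200.

22496861868481, 3295165281331, 345615943200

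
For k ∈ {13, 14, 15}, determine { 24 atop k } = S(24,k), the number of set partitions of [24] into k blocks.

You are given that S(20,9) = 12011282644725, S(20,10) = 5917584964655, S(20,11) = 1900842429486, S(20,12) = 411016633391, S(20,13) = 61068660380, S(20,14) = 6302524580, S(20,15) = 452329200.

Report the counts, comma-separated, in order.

r21: T_21,10=10×5917584964655+12011282644725=71187132291275; T_21,11=11×1900842429486+5917584964655=26826851689001; T_21,12=12×411016633391+1900842429486=6833042030178; T_21,13=13×61068660380+411016633391=1204909218331; T_21,14=14×6302524580+61068660380=149304004500; T_21,15=15×452329200+6302524580=13087462580
r22: T_22,11=11×26826851689001+71187132291275=366282500870286; T_22,12=12×6833042030178+26826851689001=108823356051137; T_22,13=13×1204909218331+6833042030178=22496861868481; T_22,14=14×149304004500+1204909218331=3295165281331; T_22,15=15×13087462580+149304004500=345615943200
r23: T_23,12=12×108823356051137+366282500870286=1672162773483930; T_23,13=13×22496861868481+108823356051137=401282560341390; T_23,14=14×3295165281331+22496861868481=68629175807115; T_23,15=15×345615943200+3295165281331=8479404429331
r24: T_24,13=13×401282560341390+1672162773483930=6888836057922000; T_24,14=14×68629175807115+401282560341390=1362091021641000; T_24,15=15×8479404429331+68629175807115=195820242247080
Read S(24,13) = 6888836057922000, S(24,14) = 1362091021641000, S(24,15) = 195820242247080.

6888836057922000, 1362091021641000, 195820242247080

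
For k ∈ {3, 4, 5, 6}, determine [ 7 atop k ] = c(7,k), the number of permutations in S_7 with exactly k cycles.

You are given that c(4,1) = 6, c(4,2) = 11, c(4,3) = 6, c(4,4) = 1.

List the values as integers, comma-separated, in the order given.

1624, 735, 175, 21

[5] T[5,1]:4*6+0=24 · T[5,2]:4*11+6=50 · T[5,3]:4*6+11=35 · T[5,4]:4*1+6=10 · T[5,5]:4*0+1=1
[6] T[6,2]:5*50+24=274 · T[6,3]:5*35+50=225 · T[6,4]:5*10+35=85 · T[6,5]:5*1+10=15 · T[6,6]:5*0+1=1
[7] T[7,3]:6*225+274=1624 · T[7,4]:6*85+225=735 · T[7,5]:6*15+85=175 · T[7,6]:6*1+15=21
Read c(7,3) = 1624, c(7,4) = 735, c(7,5) = 175, c(7,6) = 21.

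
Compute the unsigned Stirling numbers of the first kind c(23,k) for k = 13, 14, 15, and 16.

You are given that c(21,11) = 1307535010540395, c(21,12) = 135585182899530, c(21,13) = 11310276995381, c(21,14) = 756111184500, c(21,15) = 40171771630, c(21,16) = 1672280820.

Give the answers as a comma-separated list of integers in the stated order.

[22] T[22,12]:21*135585182899530+1307535010540395=4154823851430525 · T[22,13]:21*11310276995381+135585182899530=373100999802531 · T[22,14]:21*756111184500+11310276995381=27188611869881 · T[22,15]:21*40171771630+756111184500=1599718388730 · T[22,16]:21*1672280820+40171771630=75289668850
[23] T[23,13]:22*373100999802531+4154823851430525=12363045847086207 · T[23,14]:22*27188611869881+373100999802531=971250460939913 · T[23,15]:22*1599718388730+27188611869881=62382416421941 · T[23,16]:22*75289668850+1599718388730=3256091103430
Read c(23,13) = 12363045847086207, c(23,14) = 971250460939913, c(23,15) = 62382416421941, c(23,16) = 3256091103430.

12363045847086207, 971250460939913, 62382416421941, 3256091103430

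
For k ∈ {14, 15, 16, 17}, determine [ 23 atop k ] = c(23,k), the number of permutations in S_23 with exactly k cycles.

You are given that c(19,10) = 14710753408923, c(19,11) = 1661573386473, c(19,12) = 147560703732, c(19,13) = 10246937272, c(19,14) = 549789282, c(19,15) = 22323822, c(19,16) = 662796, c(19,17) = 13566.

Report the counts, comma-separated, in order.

row 20: T[20][11]=19·1661573386473+14710753408923=46280647751910  T[20][12]=19·147560703732+1661573386473=4465226757381  T[20][13]=19·10246937272+147560703732=342252511900  T[20][14]=19·549789282+10246937272=20692933630  T[20][15]=19·22323822+549789282=973941900  T[20][16]=19·662796+22323822=34916946  T[20][17]=19·13566+662796=920550
row 21: T[21][12]=20·4465226757381+46280647751910=135585182899530  T[21][13]=20·342252511900+4465226757381=11310276995381  T[21][14]=20·20692933630+342252511900=756111184500  T[21][15]=20·973941900+20692933630=40171771630  T[21][16]=20·34916946+973941900=1672280820  T[21][17]=20·920550+34916946=53327946
row 22: T[22][13]=21·11310276995381+135585182899530=373100999802531  T[22][14]=21·756111184500+11310276995381=27188611869881  T[22][15]=21·40171771630+756111184500=1599718388730  T[22][16]=21·1672280820+40171771630=75289668850  T[22][17]=21·53327946+1672280820=2792167686
row 23: T[23][14]=22·27188611869881+373100999802531=971250460939913  T[23][15]=22·1599718388730+27188611869881=62382416421941  T[23][16]=22·75289668850+1599718388730=3256091103430  T[23][17]=22·2792167686+75289668850=136717357942
Read c(23,14) = 971250460939913, c(23,15) = 62382416421941, c(23,16) = 3256091103430, c(23,17) = 136717357942.

971250460939913, 62382416421941, 3256091103430, 136717357942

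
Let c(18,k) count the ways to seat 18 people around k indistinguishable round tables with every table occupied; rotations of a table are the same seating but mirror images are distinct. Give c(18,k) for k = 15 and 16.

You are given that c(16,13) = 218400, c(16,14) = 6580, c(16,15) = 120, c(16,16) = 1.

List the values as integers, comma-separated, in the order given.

468180, 10812

@17  (17,14):6580·16+218400→323680, (17,15):120·16+6580→8500, (17,16):1·16+120→136
@18  (18,15):8500·17+323680→468180, (18,16):136·17+8500→10812
Read c(18,15) = 468180, c(18,16) = 10812.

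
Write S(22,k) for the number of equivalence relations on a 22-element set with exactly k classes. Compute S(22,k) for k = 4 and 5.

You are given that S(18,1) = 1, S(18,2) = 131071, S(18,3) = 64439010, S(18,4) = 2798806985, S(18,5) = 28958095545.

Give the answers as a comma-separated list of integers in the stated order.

row 19: T[19][1]=1·1+0=1  T[19][2]=2·131071+1=262143  T[19][3]=3·64439010+131071=193448101  T[19][4]=4·2798806985+64439010=11259666950  T[19][5]=5·28958095545+2798806985=147589284710
row 20: T[20][2]=2·262143+1=524287  T[20][3]=3·193448101+262143=580606446  T[20][4]=4·11259666950+193448101=45232115901  T[20][5]=5·147589284710+11259666950=749206090500
row 21: T[21][3]=3·580606446+524287=1742343625  T[21][4]=4·45232115901+580606446=181509070050  T[21][5]=5·749206090500+45232115901=3791262568401
row 22: T[22][4]=4·181509070050+1742343625=727778623825  T[22][5]=5·3791262568401+181509070050=19137821912055
Read S(22,4) = 727778623825, S(22,5) = 19137821912055.

727778623825, 19137821912055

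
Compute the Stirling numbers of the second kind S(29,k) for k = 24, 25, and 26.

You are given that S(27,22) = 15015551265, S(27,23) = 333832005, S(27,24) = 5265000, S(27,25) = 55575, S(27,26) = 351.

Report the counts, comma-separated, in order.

i=28: T(28,23)=15015551265+23·333832005=22693687380 | T(28,24)=333832005+24·5265000=460192005 | T(28,25)=5265000+25·55575=6654375 | T(28,26)=55575+26·351=64701
i=29: T(29,24)=22693687380+24·460192005=33738295500 | T(29,25)=460192005+25·6654375=626551380 | T(29,26)=6654375+26·64701=8336601
Read S(29,24) = 33738295500, S(29,25) = 626551380, S(29,26) = 8336601.

33738295500, 626551380, 8336601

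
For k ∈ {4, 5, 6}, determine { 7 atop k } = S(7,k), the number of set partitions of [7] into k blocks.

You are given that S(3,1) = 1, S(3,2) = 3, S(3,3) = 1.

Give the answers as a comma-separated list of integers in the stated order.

350, 140, 21

row 4: T[4][1]=1·1+0=1  T[4][2]=2·3+1=7  T[4][3]=3·1+3=6  T[4][4]=4·0+1=1
row 5: T[5][2]=2·7+1=15  T[5][3]=3·6+7=25  T[5][4]=4·1+6=10  T[5][5]=5·0+1=1
row 6: T[6][3]=3·25+15=90  T[6][4]=4·10+25=65  T[6][5]=5·1+10=15  T[6][6]=6·0+1=1
row 7: T[7][4]=4·65+90=350  T[7][5]=5·15+65=140  T[7][6]=6·1+15=21
Read S(7,4) = 350, S(7,5) = 140, S(7,6) = 21.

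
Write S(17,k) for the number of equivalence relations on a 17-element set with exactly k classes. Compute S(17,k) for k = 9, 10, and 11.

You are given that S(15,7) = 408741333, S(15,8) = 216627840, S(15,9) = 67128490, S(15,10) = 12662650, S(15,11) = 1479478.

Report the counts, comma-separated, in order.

9528822303, 2758334150, 512060978

@16  (16,8):216627840·8+408741333→2141764053, (16,9):67128490·9+216627840→820784250, (16,10):12662650·10+67128490→193754990, (16,11):1479478·11+12662650→28936908
@17  (17,9):820784250·9+2141764053→9528822303, (17,10):193754990·10+820784250→2758334150, (17,11):28936908·11+193754990→512060978
Read S(17,9) = 9528822303, S(17,10) = 2758334150, S(17,11) = 512060978.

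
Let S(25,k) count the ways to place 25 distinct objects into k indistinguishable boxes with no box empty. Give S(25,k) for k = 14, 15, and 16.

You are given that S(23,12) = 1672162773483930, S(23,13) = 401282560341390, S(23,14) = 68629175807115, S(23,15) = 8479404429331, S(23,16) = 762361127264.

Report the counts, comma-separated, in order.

25958110360896000, 4299394655347200, 526655161695960

row 24: T[24][13]=13·401282560341390+1672162773483930=6888836057922000  T[24][14]=14·68629175807115+401282560341390=1362091021641000  T[24][15]=15·8479404429331+68629175807115=195820242247080  T[24][16]=16·762361127264+8479404429331=20677182465555
row 25: T[25][14]=14·1362091021641000+6888836057922000=25958110360896000  T[25][15]=15·195820242247080+1362091021641000=4299394655347200  T[25][16]=16·20677182465555+195820242247080=526655161695960
Read S(25,14) = 25958110360896000, S(25,15) = 4299394655347200, S(25,16) = 526655161695960.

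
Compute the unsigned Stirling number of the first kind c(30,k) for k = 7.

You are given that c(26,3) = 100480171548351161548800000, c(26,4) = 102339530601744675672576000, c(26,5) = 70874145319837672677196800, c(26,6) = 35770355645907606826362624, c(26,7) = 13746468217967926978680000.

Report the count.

i=27: T(27,4)=100480171548351161548800000+26·102339530601744675672576000=2761307967193712729035776000 | T(27,5)=102339530601744675672576000+26·70874145319837672677196800=1945067308917524165279692800 | T(27,6)=70874145319837672677196800+26·35770355645907606826362624=1000903392113435450162625024 | T(27,7)=35770355645907606826362624+26·13746468217967926978680000=393178529313073708272042624
i=28: T(28,5)=2761307967193712729035776000+27·1945067308917524165279692800=55278125307966865191587481600 | T(28,6)=1945067308917524165279692800+27·1000903392113435450162625024=28969458895980281319670568448 | T(28,7)=1000903392113435450162625024+27·393178529313073708272042624=11616723683566425573507775872
i=29: T(29,6)=55278125307966865191587481600+28·28969458895980281319670568448=866422974395414742142363398144 | T(29,7)=28969458895980281319670568448+28·11616723683566425573507775872=354237722035840197377888292864
i=30: T(30,7)=866422974395414742142363398144+29·354237722035840197377888292864=11139316913434780466101123891200
Read c(30,7) = 11139316913434780466101123891200.

11139316913434780466101123891200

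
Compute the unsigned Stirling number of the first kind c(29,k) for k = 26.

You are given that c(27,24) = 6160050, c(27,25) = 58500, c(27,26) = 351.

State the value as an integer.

row 28: T[28][25]=27·58500+6160050=7739550  T[28][26]=27·351+58500=67977
row 29: T[29][26]=28·67977+7739550=9642906
Read c(29,26) = 9642906.

9642906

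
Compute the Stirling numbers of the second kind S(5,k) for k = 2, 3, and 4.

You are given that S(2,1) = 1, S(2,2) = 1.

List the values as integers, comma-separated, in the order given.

15, 25, 10

row 3: T[3][1]=1·1+0=1  T[3][2]=2·1+1=3  T[3][3]=3·0+1=1
row 4: T[4][1]=1·1+0=1  T[4][2]=2·3+1=7  T[4][3]=3·1+3=6  T[4][4]=4·0+1=1
row 5: T[5][2]=2·7+1=15  T[5][3]=3·6+7=25  T[5][4]=4·1+6=10
Read S(5,2) = 15, S(5,3) = 25, S(5,4) = 10.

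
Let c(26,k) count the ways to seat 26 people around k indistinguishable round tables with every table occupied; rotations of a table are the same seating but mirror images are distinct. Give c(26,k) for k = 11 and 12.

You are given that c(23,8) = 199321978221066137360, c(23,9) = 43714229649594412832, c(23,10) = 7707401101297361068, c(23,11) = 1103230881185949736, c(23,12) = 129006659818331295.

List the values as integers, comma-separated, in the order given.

r24: T_24,9=23×43714229649594412832+199321978221066137360=1204749260161737632496; T_24,10=23×7707401101297361068+43714229649594412832=220984454979433717396; T_24,11=23×1103230881185949736+7707401101297361068=33081711368574204996; T_24,12=23×129006659818331295+1103230881185949736=4070384057007569521
r25: T_25,10=24×220984454979433717396+1204749260161737632496=6508376179668146850000; T_25,11=24×33081711368574204996+220984454979433717396=1014945527825214637300; T_25,12=24×4070384057007569521+33081711368574204996=130770928736755873500
r26: T_26,11=25×1014945527825214637300+6508376179668146850000=31882014375298512782500; T_26,12=25×130770928736755873500+1014945527825214637300=4284218746244111474800
Read c(26,11) = 31882014375298512782500, c(26,12) = 4284218746244111474800.

31882014375298512782500, 4284218746244111474800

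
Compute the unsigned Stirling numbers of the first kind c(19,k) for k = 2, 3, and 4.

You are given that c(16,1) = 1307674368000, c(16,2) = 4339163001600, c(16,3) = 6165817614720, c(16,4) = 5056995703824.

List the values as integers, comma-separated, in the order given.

r17: T_17,1=16×1307674368000+0=20922789888000; T_17,2=16×4339163001600+1307674368000=70734282393600; T_17,3=16×6165817614720+4339163001600=102992244837120; T_17,4=16×5056995703824+6165817614720=87077748875904
r18: T_18,1=17×20922789888000+0=355687428096000; T_18,2=17×70734282393600+20922789888000=1223405590579200; T_18,3=17×102992244837120+70734282393600=1821602444624640; T_18,4=17×87077748875904+102992244837120=1583313975727488
r19: T_19,2=18×1223405590579200+355687428096000=22376988058521600; T_19,3=18×1821602444624640+1223405590579200=34012249593822720; T_19,4=18×1583313975727488+1821602444624640=30321254007719424
Read c(19,2) = 22376988058521600, c(19,3) = 34012249593822720, c(19,4) = 30321254007719424.

22376988058521600, 34012249593822720, 30321254007719424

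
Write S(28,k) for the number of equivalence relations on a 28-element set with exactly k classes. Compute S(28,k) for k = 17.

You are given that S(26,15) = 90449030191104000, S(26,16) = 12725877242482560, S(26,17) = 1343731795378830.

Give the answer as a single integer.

898741468057510350

row 27: T[27][16]=16·12725877242482560+90449030191104000=294063066070824960  T[27][17]=17·1343731795378830+12725877242482560=35569317763922670
row 28: T[28][17]=17·35569317763922670+294063066070824960=898741468057510350
Read S(28,17) = 898741468057510350.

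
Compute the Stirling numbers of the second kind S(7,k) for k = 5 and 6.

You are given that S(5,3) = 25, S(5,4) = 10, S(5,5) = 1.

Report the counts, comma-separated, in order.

r6: T_6,4=4×10+25=65; T_6,5=5×1+10=15; T_6,6=6×0+1=1
r7: T_7,5=5×15+65=140; T_7,6=6×1+15=21
Read S(7,5) = 140, S(7,6) = 21.

140, 21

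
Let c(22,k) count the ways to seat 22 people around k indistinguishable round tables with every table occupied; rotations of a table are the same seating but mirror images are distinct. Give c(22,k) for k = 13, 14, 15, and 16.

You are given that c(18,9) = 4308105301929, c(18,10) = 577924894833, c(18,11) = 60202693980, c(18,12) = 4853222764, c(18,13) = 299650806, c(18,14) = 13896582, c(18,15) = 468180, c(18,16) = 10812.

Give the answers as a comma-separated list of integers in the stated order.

r19: T_19,10=18×577924894833+4308105301929=14710753408923; T_19,11=18×60202693980+577924894833=1661573386473; T_19,12=18×4853222764+60202693980=147560703732; T_19,13=18×299650806+4853222764=10246937272; T_19,14=18×13896582+299650806=549789282; T_19,15=18×468180+13896582=22323822; T_19,16=18×10812+468180=662796
r20: T_20,11=19×1661573386473+14710753408923=46280647751910; T_20,12=19×147560703732+1661573386473=4465226757381; T_20,13=19×10246937272+147560703732=342252511900; T_20,14=19×549789282+10246937272=20692933630; T_20,15=19×22323822+549789282=973941900; T_20,16=19×662796+22323822=34916946
r21: T_21,12=20×4465226757381+46280647751910=135585182899530; T_21,13=20×342252511900+4465226757381=11310276995381; T_21,14=20×20692933630+342252511900=756111184500; T_21,15=20×973941900+20692933630=40171771630; T_21,16=20×34916946+973941900=1672280820
r22: T_22,13=21×11310276995381+135585182899530=373100999802531; T_22,14=21×756111184500+11310276995381=27188611869881; T_22,15=21×40171771630+756111184500=1599718388730; T_22,16=21×1672280820+40171771630=75289668850
Read c(22,13) = 373100999802531, c(22,14) = 27188611869881, c(22,15) = 1599718388730, c(22,16) = 75289668850.

373100999802531, 27188611869881, 1599718388730, 75289668850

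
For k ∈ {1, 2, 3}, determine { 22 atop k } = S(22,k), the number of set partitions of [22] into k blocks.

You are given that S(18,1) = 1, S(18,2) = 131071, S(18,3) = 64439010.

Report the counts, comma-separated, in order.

i=19: T(19,1)=0+1·1=1 | T(19,2)=1+2·131071=262143 | T(19,3)=131071+3·64439010=193448101
i=20: T(20,1)=0+1·1=1 | T(20,2)=1+2·262143=524287 | T(20,3)=262143+3·193448101=580606446
i=21: T(21,1)=0+1·1=1 | T(21,2)=1+2·524287=1048575 | T(21,3)=524287+3·580606446=1742343625
i=22: T(22,1)=0+1·1=1 | T(22,2)=1+2·1048575=2097151 | T(22,3)=1048575+3·1742343625=5228079450
Read S(22,1) = 1, S(22,2) = 2097151, S(22,3) = 5228079450.

1, 2097151, 5228079450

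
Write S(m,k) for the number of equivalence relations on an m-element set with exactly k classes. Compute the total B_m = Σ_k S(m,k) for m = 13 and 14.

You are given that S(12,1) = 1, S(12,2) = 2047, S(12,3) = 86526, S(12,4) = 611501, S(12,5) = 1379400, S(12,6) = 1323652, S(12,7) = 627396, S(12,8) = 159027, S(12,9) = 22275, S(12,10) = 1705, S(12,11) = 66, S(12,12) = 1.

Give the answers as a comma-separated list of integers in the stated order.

i=13: T(13,1)=0+1·1=1 | T(13,2)=1+2·2047=4095 | T(13,3)=2047+3·86526=261625 | T(13,4)=86526+4·611501=2532530 | T(13,5)=611501+5·1379400=7508501 | T(13,6)=1379400+6·1323652=9321312 | T(13,7)=1323652+7·627396=5715424 | T(13,8)=627396+8·159027=1899612 | T(13,9)=159027+9·22275=359502 | T(13,10)=22275+10·1705=39325 | T(13,11)=1705+11·66=2431 | T(13,12)=66+12·1=78 | T(13,13)=1+13·0=1
i=14: T(14,1)=0+1·1=1 | T(14,2)=1+2·4095=8191 | T(14,3)=4095+3·261625=788970 | T(14,4)=261625+4·2532530=10391745 | T(14,5)=2532530+5·7508501=40075035 | T(14,6)=7508501+6·9321312=63436373 | T(14,7)=9321312+7·5715424=49329280 | T(14,8)=5715424+8·1899612=20912320 | T(14,9)=1899612+9·359502=5135130 | T(14,10)=359502+10·39325=752752 | T(14,11)=39325+11·2431=66066 | T(14,12)=2431+12·78=3367 | T(14,13)=78+13·1=91 | T(14,14)=1+14·0=1
B_13 = ΣS(13,k) = 1+4095+261625+2532530+7508501+9321312+5715424+1899612+359502+39325+2431+78+1 = 27644437
B_14 = ΣS(14,k) = 1+8191+788970+10391745+40075035+63436373+49329280+20912320+5135130+752752+66066+3367+91+1 = 190899322

27644437, 190899322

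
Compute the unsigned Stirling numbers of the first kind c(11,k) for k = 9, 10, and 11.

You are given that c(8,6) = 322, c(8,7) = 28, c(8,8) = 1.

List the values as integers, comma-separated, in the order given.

1320, 55, 1

[9] T[9,7]:8*28+322=546 · T[9,8]:8*1+28=36 · T[9,9]:8*0+1=1
[10] T[10,8]:9*36+546=870 · T[10,9]:9*1+36=45 · T[10,10]:9*0+1=1
[11] T[11,9]:10*45+870=1320 · T[11,10]:10*1+45=55 · T[11,11]:10*0+1=1
Read c(11,9) = 1320, c(11,10) = 55, c(11,11) = 1.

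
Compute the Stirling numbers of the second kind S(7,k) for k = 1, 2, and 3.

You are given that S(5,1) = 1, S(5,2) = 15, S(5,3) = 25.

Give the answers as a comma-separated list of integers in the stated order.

row 6: T[6][1]=1·1+0=1  T[6][2]=2·15+1=31  T[6][3]=3·25+15=90
row 7: T[7][1]=1·1+0=1  T[7][2]=2·31+1=63  T[7][3]=3·90+31=301
Read S(7,1) = 1, S(7,2) = 63, S(7,3) = 301.

1, 63, 301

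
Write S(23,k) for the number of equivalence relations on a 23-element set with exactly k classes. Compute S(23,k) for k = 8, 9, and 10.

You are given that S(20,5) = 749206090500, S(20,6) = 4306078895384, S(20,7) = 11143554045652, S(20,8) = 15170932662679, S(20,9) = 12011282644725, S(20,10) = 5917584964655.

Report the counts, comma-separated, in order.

[21] T[21,6]:6*4306078895384+749206090500=26585679462804 · T[21,7]:7*11143554045652+4306078895384=82310957214948 · T[21,8]:8*15170932662679+11143554045652=132511015347084 · T[21,9]:9*12011282644725+15170932662679=123272476465204 · T[21,10]:10*5917584964655+12011282644725=71187132291275
[22] T[22,7]:7*82310957214948+26585679462804=602762379967440 · T[22,8]:8*132511015347084+82310957214948=1142399079991620 · T[22,9]:9*123272476465204+132511015347084=1241963303533920 · T[22,10]:10*71187132291275+123272476465204=835143799377954
[23] T[23,8]:8*1142399079991620+602762379967440=9741955019900400 · T[23,9]:9*1241963303533920+1142399079991620=12320068811796900 · T[23,10]:10*835143799377954+1241963303533920=9593401297313460
Read S(23,8) = 9741955019900400, S(23,9) = 12320068811796900, S(23,10) = 9593401297313460.

9741955019900400, 12320068811796900, 9593401297313460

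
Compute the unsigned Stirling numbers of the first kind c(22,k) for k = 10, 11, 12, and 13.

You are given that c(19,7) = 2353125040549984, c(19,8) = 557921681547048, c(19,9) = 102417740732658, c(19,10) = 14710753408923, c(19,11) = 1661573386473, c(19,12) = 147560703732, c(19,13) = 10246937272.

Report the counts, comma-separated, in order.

r20: T_20,8=19×557921681547048+2353125040549984=12953636989943896; T_20,9=19×102417740732658+557921681547048=2503858755467550; T_20,10=19×14710753408923+102417740732658=381922055502195; T_20,11=19×1661573386473+14710753408923=46280647751910; T_20,12=19×147560703732+1661573386473=4465226757381; T_20,13=19×10246937272+147560703732=342252511900
r21: T_21,9=20×2503858755467550+12953636989943896=63030812099294896; T_21,10=20×381922055502195+2503858755467550=10142299865511450; T_21,11=20×46280647751910+381922055502195=1307535010540395; T_21,12=20×4465226757381+46280647751910=135585182899530; T_21,13=20×342252511900+4465226757381=11310276995381
r22: T_22,10=21×10142299865511450+63030812099294896=276019109275035346; T_22,11=21×1307535010540395+10142299865511450=37600535086859745; T_22,12=21×135585182899530+1307535010540395=4154823851430525; T_22,13=21×11310276995381+135585182899530=373100999802531
Read c(22,10) = 276019109275035346, c(22,11) = 37600535086859745, c(22,12) = 4154823851430525, c(22,13) = 373100999802531.

276019109275035346, 37600535086859745, 4154823851430525, 373100999802531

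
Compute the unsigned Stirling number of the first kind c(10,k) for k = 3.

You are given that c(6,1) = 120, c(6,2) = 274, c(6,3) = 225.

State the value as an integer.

row 7: T[7][1]=6·120+0=720  T[7][2]=6·274+120=1764  T[7][3]=6·225+274=1624
row 8: T[8][1]=7·720+0=5040  T[8][2]=7·1764+720=13068  T[8][3]=7·1624+1764=13132
row 9: T[9][2]=8·13068+5040=109584  T[9][3]=8·13132+13068=118124
row 10: T[10][3]=9·118124+109584=1172700
Read c(10,3) = 1172700.

1172700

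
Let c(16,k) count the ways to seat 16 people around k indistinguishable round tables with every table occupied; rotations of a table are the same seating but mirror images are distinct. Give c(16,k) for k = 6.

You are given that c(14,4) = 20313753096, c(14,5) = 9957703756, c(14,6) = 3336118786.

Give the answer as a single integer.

[15] T[15,5]:14*9957703756+20313753096=159721605680 · T[15,6]:14*3336118786+9957703756=56663366760
[16] T[16,6]:15*56663366760+159721605680=1009672107080
Read c(16,6) = 1009672107080.

1009672107080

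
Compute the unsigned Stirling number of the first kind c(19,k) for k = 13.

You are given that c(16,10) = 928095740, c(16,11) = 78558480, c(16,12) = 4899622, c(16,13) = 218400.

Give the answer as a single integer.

10246937272

i=17: T(17,11)=928095740+16·78558480=2185031420 | T(17,12)=78558480+16·4899622=156952432 | T(17,13)=4899622+16·218400=8394022
i=18: T(18,12)=2185031420+17·156952432=4853222764 | T(18,13)=156952432+17·8394022=299650806
i=19: T(19,13)=4853222764+18·299650806=10246937272
Read c(19,13) = 10246937272.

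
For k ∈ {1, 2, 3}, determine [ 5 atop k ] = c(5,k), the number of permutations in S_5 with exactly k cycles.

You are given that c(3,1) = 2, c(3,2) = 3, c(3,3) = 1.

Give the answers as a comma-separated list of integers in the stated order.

[4] T[4,1]:3*2+0=6 · T[4,2]:3*3+2=11 · T[4,3]:3*1+3=6
[5] T[5,1]:4*6+0=24 · T[5,2]:4*11+6=50 · T[5,3]:4*6+11=35
Read c(5,1) = 24, c(5,2) = 50, c(5,3) = 35.

24, 50, 35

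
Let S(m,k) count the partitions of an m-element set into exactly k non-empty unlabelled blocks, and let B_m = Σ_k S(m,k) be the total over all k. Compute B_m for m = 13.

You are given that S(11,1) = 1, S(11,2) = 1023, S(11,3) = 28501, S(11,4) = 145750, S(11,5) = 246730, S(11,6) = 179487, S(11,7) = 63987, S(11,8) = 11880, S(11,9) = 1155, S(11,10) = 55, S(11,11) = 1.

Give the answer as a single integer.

r12: T_12,1=1×1+0=1; T_12,2=2×1023+1=2047; T_12,3=3×28501+1023=86526; T_12,4=4×145750+28501=611501; T_12,5=5×246730+145750=1379400; T_12,6=6×179487+246730=1323652; T_12,7=7×63987+179487=627396; T_12,8=8×11880+63987=159027; T_12,9=9×1155+11880=22275; T_12,10=10×55+1155=1705; T_12,11=11×1+55=66; T_12,12=12×0+1=1
r13: T_13,1=1×1+0=1; T_13,2=2×2047+1=4095; T_13,3=3×86526+2047=261625; T_13,4=4×611501+86526=2532530; T_13,5=5×1379400+611501=7508501; T_13,6=6×1323652+1379400=9321312; T_13,7=7×627396+1323652=5715424; T_13,8=8×159027+627396=1899612; T_13,9=9×22275+159027=359502; T_13,10=10×1705+22275=39325; T_13,11=11×66+1705=2431; T_13,12=12×1+66=78; T_13,13=13×0+1=1
B_13 = ΣS(13,k) = 1+4095+261625+2532530+7508501+9321312+5715424+1899612+359502+39325+2431+78+1 = 27644437

27644437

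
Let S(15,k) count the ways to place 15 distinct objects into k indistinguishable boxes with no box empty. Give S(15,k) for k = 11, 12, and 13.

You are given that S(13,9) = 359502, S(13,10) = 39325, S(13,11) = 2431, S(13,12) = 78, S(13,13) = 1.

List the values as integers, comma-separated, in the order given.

1479478, 106470, 4550

row 14: T[14][10]=10·39325+359502=752752  T[14][11]=11·2431+39325=66066  T[14][12]=12·78+2431=3367  T[14][13]=13·1+78=91
row 15: T[15][11]=11·66066+752752=1479478  T[15][12]=12·3367+66066=106470  T[15][13]=13·91+3367=4550
Read S(15,11) = 1479478, S(15,12) = 106470, S(15,13) = 4550.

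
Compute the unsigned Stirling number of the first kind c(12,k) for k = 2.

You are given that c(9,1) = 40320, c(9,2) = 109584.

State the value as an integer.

[10] T[10,1]:9*40320+0=362880 · T[10,2]:9*109584+40320=1026576
[11] T[11,1]:10*362880+0=3628800 · T[11,2]:10*1026576+362880=10628640
[12] T[12,2]:11*10628640+3628800=120543840
Read c(12,2) = 120543840.

120543840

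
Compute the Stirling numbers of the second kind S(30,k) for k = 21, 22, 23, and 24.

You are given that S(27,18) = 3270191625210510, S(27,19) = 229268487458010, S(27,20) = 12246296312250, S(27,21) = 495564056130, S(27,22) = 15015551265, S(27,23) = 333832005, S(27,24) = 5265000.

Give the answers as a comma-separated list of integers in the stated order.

37058299246258290, 1848018090851790, 71823880393200, 2157580085700

r28: T_28,19=19×229268487458010+3270191625210510=7626292886912700; T_28,20=20×12246296312250+229268487458010=474194413703010; T_28,21=21×495564056130+12246296312250=22653141490980; T_28,22=22×15015551265+495564056130=825906183960; T_28,23=23×333832005+15015551265=22693687380; T_28,24=24×5265000+333832005=460192005
r29: T_29,20=20×474194413703010+7626292886912700=17110181160972900; T_29,21=21×22653141490980+474194413703010=949910385013590; T_29,22=22×825906183960+22653141490980=40823077538100; T_29,23=23×22693687380+825906183960=1347860993700; T_29,24=24×460192005+22693687380=33738295500
r30: T_30,21=21×949910385013590+17110181160972900=37058299246258290; T_30,22=22×40823077538100+949910385013590=1848018090851790; T_30,23=23×1347860993700+40823077538100=71823880393200; T_30,24=24×33738295500+1347860993700=2157580085700
Read S(30,21) = 37058299246258290, S(30,22) = 1848018090851790, S(30,23) = 71823880393200, S(30,24) = 2157580085700.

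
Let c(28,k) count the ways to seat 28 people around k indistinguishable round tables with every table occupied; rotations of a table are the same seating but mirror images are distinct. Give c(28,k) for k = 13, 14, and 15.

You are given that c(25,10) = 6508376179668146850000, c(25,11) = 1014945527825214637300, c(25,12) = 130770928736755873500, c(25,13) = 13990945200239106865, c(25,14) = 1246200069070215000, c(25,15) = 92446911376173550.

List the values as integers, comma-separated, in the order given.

row 26: T[26][11]=25·1014945527825214637300+6508376179668146850000=31882014375298512782500  T[26][12]=25·130770928736755873500+1014945527825214637300=4284218746244111474800  T[26][13]=25·13990945200239106865+130770928736755873500=480544558742733545125  T[26][14]=25·1246200069070215000+13990945200239106865=45145946926994481865  T[26][15]=25·92446911376173550+1246200069070215000=3557372853474553750
row 27: T[27][12]=26·4284218746244111474800+31882014375298512782500=143271701777645411127300  T[27][13]=26·480544558742733545125+4284218746244111474800=16778377273555183648050  T[27][14]=26·45145946926994481865+480544558742733545125=1654339178844590073615  T[27][15]=26·3557372853474553750+45145946926994481865=137637641117332879365
row 28: T[28][13]=27·16778377273555183648050+143271701777645411127300=596287888163635369624650  T[28][14]=27·1654339178844590073615+16778377273555183648050=61445535102359115635655  T[28][15]=27·137637641117332879365+1654339178844590073615=5370555489012577816470
Read c(28,13) = 596287888163635369624650, c(28,14) = 61445535102359115635655, c(28,15) = 5370555489012577816470.

596287888163635369624650, 61445535102359115635655, 5370555489012577816470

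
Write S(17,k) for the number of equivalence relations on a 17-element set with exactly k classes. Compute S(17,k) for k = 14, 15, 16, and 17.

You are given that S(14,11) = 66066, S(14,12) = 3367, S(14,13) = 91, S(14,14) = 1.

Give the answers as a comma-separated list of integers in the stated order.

row 15: T[15][12]=12·3367+66066=106470  T[15][13]=13·91+3367=4550  T[15][14]=14·1+91=105  T[15][15]=15·0+1=1
row 16: T[16][13]=13·4550+106470=165620  T[16][14]=14·105+4550=6020  T[16][15]=15·1+105=120  T[16][16]=16·0+1=1
row 17: T[17][14]=14·6020+165620=249900  T[17][15]=15·120+6020=7820  T[17][16]=16·1+120=136  T[17][17]=17·0+1=1
Read S(17,14) = 249900, S(17,15) = 7820, S(17,16) = 136, S(17,17) = 1.

249900, 7820, 136, 1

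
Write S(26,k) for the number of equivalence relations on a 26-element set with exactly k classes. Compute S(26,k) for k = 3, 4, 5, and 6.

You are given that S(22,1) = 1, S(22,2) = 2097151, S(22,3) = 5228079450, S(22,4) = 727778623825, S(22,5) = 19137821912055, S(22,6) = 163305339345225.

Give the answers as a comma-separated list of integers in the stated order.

row 23: T[23][1]=1·1+0=1  T[23][2]=2·2097151+1=4194303  T[23][3]=3·5228079450+2097151=15686335501  T[23][4]=4·727778623825+5228079450=2916342574750  T[23][5]=5·19137821912055+727778623825=96416888184100  T[23][6]=6·163305339345225+19137821912055=998969857983405
row 24: T[24][1]=1·1+0=1  T[24][2]=2·4194303+1=8388607  T[24][3]=3·15686335501+4194303=47063200806  T[24][4]=4·2916342574750+15686335501=11681056634501  T[24][5]=5·96416888184100+2916342574750=485000783495250  T[24][6]=6·998969857983405+96416888184100=6090236036084530
row 25: T[25][2]=2·8388607+1=16777215  T[25][3]=3·47063200806+8388607=141197991025  T[25][4]=4·11681056634501+47063200806=46771289738810  T[25][5]=5·485000783495250+11681056634501=2436684974110751  T[25][6]=6·6090236036084530+485000783495250=37026417000002430
row 26: T[26][3]=3·141197991025+16777215=423610750290  T[26][4]=4·46771289738810+141197991025=187226356946265  T[26][5]=5·2436684974110751+46771289738810=12230196160292565  T[26][6]=6·37026417000002430+2436684974110751=224595186974125331
Read S(26,3) = 423610750290, S(26,4) = 187226356946265, S(26,5) = 12230196160292565, S(26,6) = 224595186974125331.

423610750290, 187226356946265, 12230196160292565, 224595186974125331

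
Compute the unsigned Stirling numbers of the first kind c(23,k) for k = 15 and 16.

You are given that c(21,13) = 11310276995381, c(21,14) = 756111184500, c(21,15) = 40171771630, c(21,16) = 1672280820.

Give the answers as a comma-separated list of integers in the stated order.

62382416421941, 3256091103430

i=22: T(22,14)=11310276995381+21·756111184500=27188611869881 | T(22,15)=756111184500+21·40171771630=1599718388730 | T(22,16)=40171771630+21·1672280820=75289668850
i=23: T(23,15)=27188611869881+22·1599718388730=62382416421941 | T(23,16)=1599718388730+22·75289668850=3256091103430
Read c(23,15) = 62382416421941, c(23,16) = 3256091103430.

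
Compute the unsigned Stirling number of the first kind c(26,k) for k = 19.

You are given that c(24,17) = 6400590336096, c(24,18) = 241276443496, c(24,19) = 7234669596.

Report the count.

22563937825000

r25: T_25,18=24×241276443496+6400590336096=12191224980000; T_25,19=24×7234669596+241276443496=414908513800
r26: T_26,19=25×414908513800+12191224980000=22563937825000
Read c(26,19) = 22563937825000.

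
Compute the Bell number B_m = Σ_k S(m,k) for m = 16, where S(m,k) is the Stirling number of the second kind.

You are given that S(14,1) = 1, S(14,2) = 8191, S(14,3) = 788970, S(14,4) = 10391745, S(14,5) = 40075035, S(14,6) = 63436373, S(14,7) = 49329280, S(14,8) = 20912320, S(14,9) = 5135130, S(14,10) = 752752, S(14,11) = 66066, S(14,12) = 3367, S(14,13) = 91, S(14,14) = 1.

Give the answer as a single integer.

row 15: T[15][1]=1·1+0=1  T[15][2]=2·8191+1=16383  T[15][3]=3·788970+8191=2375101  T[15][4]=4·10391745+788970=42355950  T[15][5]=5·40075035+10391745=210766920  T[15][6]=6·63436373+40075035=420693273  T[15][7]=7·49329280+63436373=408741333  T[15][8]=8·20912320+49329280=216627840  T[15][9]=9·5135130+20912320=67128490  T[15][10]=10·752752+5135130=12662650  T[15][11]=11·66066+752752=1479478  T[15][12]=12·3367+66066=106470  T[15][13]=13·91+3367=4550  T[15][14]=14·1+91=105  T[15][15]=15·0+1=1
row 16: T[16][1]=1·1+0=1  T[16][2]=2·16383+1=32767  T[16][3]=3·2375101+16383=7141686  T[16][4]=4·42355950+2375101=171798901  T[16][5]=5·210766920+42355950=1096190550  T[16][6]=6·420693273+210766920=2734926558  T[16][7]=7·408741333+420693273=3281882604  T[16][8]=8·216627840+408741333=2141764053  T[16][9]=9·67128490+216627840=820784250  T[16][10]=10·12662650+67128490=193754990  T[16][11]=11·1479478+12662650=28936908  T[16][12]=12·106470+1479478=2757118  T[16][13]=13·4550+106470=165620  T[16][14]=14·105+4550=6020  T[16][15]=15·1+105=120  T[16][16]=16·0+1=1
B_16 = ΣS(16,k) = 1+32767+7141686+171798901+1096190550+2734926558+3281882604+2141764053+820784250+193754990+28936908+2757118+165620+6020+120+1 = 10480142147

10480142147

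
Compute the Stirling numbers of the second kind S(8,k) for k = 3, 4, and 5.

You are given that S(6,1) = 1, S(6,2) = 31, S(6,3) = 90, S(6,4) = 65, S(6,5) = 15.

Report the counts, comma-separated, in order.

i=7: T(7,2)=1+2·31=63 | T(7,3)=31+3·90=301 | T(7,4)=90+4·65=350 | T(7,5)=65+5·15=140
i=8: T(8,3)=63+3·301=966 | T(8,4)=301+4·350=1701 | T(8,5)=350+5·140=1050
Read S(8,3) = 966, S(8,4) = 1701, S(8,5) = 1050.

966, 1701, 1050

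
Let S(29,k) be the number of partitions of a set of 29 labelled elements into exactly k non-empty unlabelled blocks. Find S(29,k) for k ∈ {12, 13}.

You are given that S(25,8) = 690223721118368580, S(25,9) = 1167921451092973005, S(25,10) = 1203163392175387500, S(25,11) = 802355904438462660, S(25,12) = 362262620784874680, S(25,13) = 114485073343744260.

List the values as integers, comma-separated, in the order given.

[26] T[26,9]:9*1167921451092973005+690223721118368580=11201516780955125625 · T[26,10]:10*1203163392175387500+1167921451092973005=13199555372846848005 · T[26,11]:11*802355904438462660+1203163392175387500=10029078340998476760 · T[26,12]:12*362262620784874680+802355904438462660=5149507353856958820 · T[26,13]:13*114485073343744260+362262620784874680=1850568574253550060
[27] T[27,10]:10*13199555372846848005+11201516780955125625=143197070509423605675 · T[27,11]:11*10029078340998476760+13199555372846848005=123519417123830092365 · T[27,12]:12*5149507353856958820+10029078340998476760=71823166587281982600 · T[27,13]:13*1850568574253550060+5149507353856958820=29206898819153109600
[28] T[28,11]:11*123519417123830092365+143197070509423605675=1501910658871554621690 · T[28,12]:12*71823166587281982600+123519417123830092365=985397416171213883565 · T[28,13]:13*29206898819153109600+71823166587281982600=451512851236272407400
[29] T[29,12]:12*985397416171213883565+1501910658871554621690=13326679652926121224470 · T[29,13]:13*451512851236272407400+985397416171213883565=6855064482242755179765
Read S(29,12) = 13326679652926121224470, S(29,13) = 6855064482242755179765.

13326679652926121224470, 6855064482242755179765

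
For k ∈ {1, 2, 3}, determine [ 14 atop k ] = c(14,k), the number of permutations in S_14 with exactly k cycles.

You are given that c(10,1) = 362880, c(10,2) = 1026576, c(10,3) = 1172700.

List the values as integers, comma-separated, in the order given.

6227020800, 19802759040, 26596717056

@11  (11,1):362880·10+0→3628800, (11,2):1026576·10+362880→10628640, (11,3):1172700·10+1026576→12753576
@12  (12,1):3628800·11+0→39916800, (12,2):10628640·11+3628800→120543840, (12,3):12753576·11+10628640→150917976
@13  (13,1):39916800·12+0→479001600, (13,2):120543840·12+39916800→1486442880, (13,3):150917976·12+120543840→1931559552
@14  (14,1):479001600·13+0→6227020800, (14,2):1486442880·13+479001600→19802759040, (14,3):1931559552·13+1486442880→26596717056
Read c(14,1) = 6227020800, c(14,2) = 19802759040, c(14,3) = 26596717056.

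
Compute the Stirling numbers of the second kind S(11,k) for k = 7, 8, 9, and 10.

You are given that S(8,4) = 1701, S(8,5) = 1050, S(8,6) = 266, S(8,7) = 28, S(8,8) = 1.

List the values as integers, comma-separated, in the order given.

63987, 11880, 1155, 55

[9] T[9,5]:5*1050+1701=6951 · T[9,6]:6*266+1050=2646 · T[9,7]:7*28+266=462 · T[9,8]:8*1+28=36 · T[9,9]:9*0+1=1
[10] T[10,6]:6*2646+6951=22827 · T[10,7]:7*462+2646=5880 · T[10,8]:8*36+462=750 · T[10,9]:9*1+36=45 · T[10,10]:10*0+1=1
[11] T[11,7]:7*5880+22827=63987 · T[11,8]:8*750+5880=11880 · T[11,9]:9*45+750=1155 · T[11,10]:10*1+45=55
Read S(11,7) = 63987, S(11,8) = 11880, S(11,9) = 1155, S(11,10) = 55.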